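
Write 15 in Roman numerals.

Convert 15 to Roman numerals:
  15 contains 1×10 (X)
  5 contains 1×5 (V)

XV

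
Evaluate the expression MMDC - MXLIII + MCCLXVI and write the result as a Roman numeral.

MMDC = 2600, MXLIII = 1043, MCCLXVI = 1266
2600 - 1043 = 1557
1557 + 1266 = 2823

MMDCCCXXIII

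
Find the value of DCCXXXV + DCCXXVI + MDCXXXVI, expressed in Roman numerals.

DCCXXXV = 735, DCCXXVI = 726, MDCXXXVI = 1636
735 + 726 = 1461
1461 + 1636 = 3097

MMMXCVII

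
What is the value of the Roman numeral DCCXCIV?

DCCXCIV: D=500, C=100, C=100, XC=90, IV=4
500 + 100 + 100 + 90 + 4 = 794

794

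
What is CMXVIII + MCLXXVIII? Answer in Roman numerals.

CMXVIII = 918
MCLXXVIII = 1178
918 + 1178 = 2096

MMXCVI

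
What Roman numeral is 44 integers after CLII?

CLII = 152
152 + 44 = 196

CXCVI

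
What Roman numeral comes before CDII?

CDII = 402, so the previous integer is 402 - 1 = 401

CDI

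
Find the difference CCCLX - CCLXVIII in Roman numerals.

CCCLX = 360
CCLXVIII = 268
360 - 268 = 92

XCII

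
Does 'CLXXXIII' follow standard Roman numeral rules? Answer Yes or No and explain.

'CLXXXIII': Check the rules: uses only the symbols I, V, X, L, C, D, M; no symbol is repeated more than three times in a row; V, L and D each appear at most once; no smaller symbol precedes a larger one (values never increase from left to right). Value: C (100) + L (50) + X (10) + X (10) + X (10) + I (1) + I (1) + I (1) = 183. So it is a valid standard Roman numeral.

Yes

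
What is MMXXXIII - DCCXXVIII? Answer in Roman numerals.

MMXXXIII = 2033
DCCXXVIII = 728
2033 - 728 = 1305

MCCCV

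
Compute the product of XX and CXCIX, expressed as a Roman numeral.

XX = 20
CXCIX = 199
20 × 199 = 3980

MMMCMLXXX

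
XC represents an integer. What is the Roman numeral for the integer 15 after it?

XC = 90
90 + 15 = 105

CV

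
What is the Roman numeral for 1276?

Convert 1276 to Roman numerals:
  1276 contains 1×1000 (M)
  276 contains 2×100 (CC)
  76 contains 1×50 (L)
  26 contains 2×10 (XX)
  6 contains 1×5 (V)
  1 contains 1×1 (I)

MCCLXXVI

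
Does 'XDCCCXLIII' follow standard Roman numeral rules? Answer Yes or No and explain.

'XDCCCXLIII': Invalid subtractive combination: XD

No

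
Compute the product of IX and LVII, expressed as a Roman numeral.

IX = 9
LVII = 57
9 × 57 = 513

DXIII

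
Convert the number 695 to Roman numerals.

Convert 695 to Roman numerals:
  695 contains 1×500 (D)
  195 contains 1×100 (C)
  95 contains 1×90 (XC)
  5 contains 1×5 (V)

DCXCV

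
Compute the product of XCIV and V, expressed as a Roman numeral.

XCIV = 94
V = 5
94 × 5 = 470

CDLXX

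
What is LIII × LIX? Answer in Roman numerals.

LIII = 53
LIX = 59
53 × 59 = 3127

MMMCXXVII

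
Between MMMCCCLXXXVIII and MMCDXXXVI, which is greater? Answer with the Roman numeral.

MMMCCCLXXXVIII = 3388
MMCDXXXVI = 2436
3388 is larger

MMMCCCLXXXVIII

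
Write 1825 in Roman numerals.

Convert 1825 to Roman numerals:
  1825 contains 1×1000 (M)
  825 contains 1×500 (D)
  325 contains 3×100 (CCC)
  25 contains 2×10 (XX)
  5 contains 1×5 (V)

MDCCCXXV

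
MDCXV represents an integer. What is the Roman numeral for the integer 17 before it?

MDCXV = 1615
1615 - 17 = 1598

MDXCVIII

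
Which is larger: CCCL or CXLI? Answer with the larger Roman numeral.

CCCL = 350
CXLI = 141
350 is larger

CCCL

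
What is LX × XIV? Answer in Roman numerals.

LX = 60
XIV = 14
60 × 14 = 840

DCCCXL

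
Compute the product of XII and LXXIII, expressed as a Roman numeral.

XII = 12
LXXIII = 73
12 × 73 = 876

DCCCLXXVI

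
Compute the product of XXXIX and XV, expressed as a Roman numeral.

XXXIX = 39
XV = 15
39 × 15 = 585

DLXXXV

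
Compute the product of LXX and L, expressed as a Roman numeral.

LXX = 70
L = 50
70 × 50 = 3500

MMMD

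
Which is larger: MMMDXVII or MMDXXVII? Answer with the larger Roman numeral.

MMMDXVII = 3517
MMDXXVII = 2527
3517 is larger

MMMDXVII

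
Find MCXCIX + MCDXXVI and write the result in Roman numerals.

MCXCIX = 1199
MCDXXVI = 1426
1199 + 1426 = 2625

MMDCXXV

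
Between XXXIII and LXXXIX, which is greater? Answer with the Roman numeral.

XXXIII = 33
LXXXIX = 89
89 is larger

LXXXIX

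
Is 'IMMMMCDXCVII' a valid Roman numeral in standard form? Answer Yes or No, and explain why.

'IMMMMCDXCVII': More than 3 consecutive M's

No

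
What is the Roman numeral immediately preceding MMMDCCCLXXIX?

MMMDCCCLXXIX = 3879; previous is 3878

MMMDCCCLXXVIII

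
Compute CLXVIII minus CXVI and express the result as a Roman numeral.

CLXVIII = 168
CXVI = 116
168 - 116 = 52

LII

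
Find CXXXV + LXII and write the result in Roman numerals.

CXXXV = 135
LXII = 62
135 + 62 = 197

CXCVII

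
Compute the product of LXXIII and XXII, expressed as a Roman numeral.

LXXIII = 73
XXII = 22
73 × 22 = 1606

MDCVI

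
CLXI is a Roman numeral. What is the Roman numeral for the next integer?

CLXI = 161, so the next integer is 161 + 1 = 162

CLXII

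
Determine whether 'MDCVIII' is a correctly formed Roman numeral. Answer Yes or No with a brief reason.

'MDCVIII': Check the rules: uses only the symbols I, V, X, L, C, D, M; no symbol is repeated more than three times in a row; V, L and D each appear at most once; no smaller symbol precedes a larger one (values never increase from left to right). Value: M (1000) + D (500) + C (100) + V (5) + I (1) + I (1) + I (1) = 1608. So it is a valid standard Roman numeral.

Yes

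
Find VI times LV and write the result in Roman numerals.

VI = 6
LV = 55
6 × 55 = 330

CCCXXX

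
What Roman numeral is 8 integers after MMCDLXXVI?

MMCDLXXVI = 2476
2476 + 8 = 2484

MMCDLXXXIV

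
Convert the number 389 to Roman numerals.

Convert 389 to Roman numerals:
  389 contains 3×100 (CCC)
  89 contains 1×50 (L)
  39 contains 3×10 (XXX)
  9 contains 1×9 (IX)

CCCLXXXIX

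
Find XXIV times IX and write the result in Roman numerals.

XXIV = 24
IX = 9
24 × 9 = 216

CCXVI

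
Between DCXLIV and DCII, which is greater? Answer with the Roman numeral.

DCXLIV = 644
DCII = 602
644 is larger

DCXLIV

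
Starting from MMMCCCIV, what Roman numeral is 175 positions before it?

MMMCCCIV = 3304
3304 - 175 = 3129

MMMCXXIX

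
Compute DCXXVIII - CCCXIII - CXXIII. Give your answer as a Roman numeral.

DCXXVIII = 628, CCCXIII = 313, CXXIII = 123
628 - 313 = 315
315 - 123 = 192

CXCII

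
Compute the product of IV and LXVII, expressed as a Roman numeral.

IV = 4
LXVII = 67
4 × 67 = 268

CCLXVIII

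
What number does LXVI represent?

LXVI: L=50, X=10, V=5, I=1
50 + 10 + 5 + 1 = 66

66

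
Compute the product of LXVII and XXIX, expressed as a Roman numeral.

LXVII = 67
XXIX = 29
67 × 29 = 1943

MCMXLIII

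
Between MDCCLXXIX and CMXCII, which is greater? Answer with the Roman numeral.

MDCCLXXIX = 1779
CMXCII = 992
1779 is larger

MDCCLXXIX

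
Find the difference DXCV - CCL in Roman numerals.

DXCV = 595
CCL = 250
595 - 250 = 345

CCCXLV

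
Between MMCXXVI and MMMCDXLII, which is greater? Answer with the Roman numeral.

MMCXXVI = 2126
MMMCDXLII = 3442
3442 is larger

MMMCDXLII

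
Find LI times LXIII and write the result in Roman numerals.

LI = 51
LXIII = 63
51 × 63 = 3213

MMMCCXIII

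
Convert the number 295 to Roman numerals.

Convert 295 to Roman numerals:
  295 contains 2×100 (CC)
  95 contains 1×90 (XC)
  5 contains 1×5 (V)

CCXCV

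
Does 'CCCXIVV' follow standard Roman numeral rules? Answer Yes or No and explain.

'CCCXIVV': V should not appear more than once

No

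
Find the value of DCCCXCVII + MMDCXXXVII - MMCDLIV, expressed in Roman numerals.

DCCCXCVII = 897, MMDCXXXVII = 2637, MMCDLIV = 2454
897 + 2637 = 3534
3534 - 2454 = 1080

MLXXX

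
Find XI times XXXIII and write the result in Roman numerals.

XI = 11
XXXIII = 33
11 × 33 = 363

CCCLXIII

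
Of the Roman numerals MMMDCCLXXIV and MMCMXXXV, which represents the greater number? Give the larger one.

MMMDCCLXXIV = 3774
MMCMXXXV = 2935
3774 is larger

MMMDCCLXXIV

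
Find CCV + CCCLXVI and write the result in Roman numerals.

CCV = 205
CCCLXVI = 366
205 + 366 = 571

DLXXI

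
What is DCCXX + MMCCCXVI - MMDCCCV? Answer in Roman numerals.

DCCXX = 720, MMCCCXVI = 2316, MMDCCCV = 2805
720 + 2316 = 3036
3036 - 2805 = 231

CCXXXI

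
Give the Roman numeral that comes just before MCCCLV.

MCCCLV = 1355, so the previous integer is 1355 - 1 = 1354

MCCCLIV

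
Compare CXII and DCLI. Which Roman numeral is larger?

CXII = 112
DCLI = 651
651 is larger

DCLI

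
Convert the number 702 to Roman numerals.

Convert 702 to Roman numerals:
  702 contains 1×500 (D)
  202 contains 2×100 (CC)
  2 contains 2×1 (II)

DCCII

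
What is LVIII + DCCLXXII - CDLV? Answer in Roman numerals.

LVIII = 58, DCCLXXII = 772, CDLV = 455
58 + 772 = 830
830 - 455 = 375

CCCLXXV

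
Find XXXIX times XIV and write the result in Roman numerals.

XXXIX = 39
XIV = 14
39 × 14 = 546

DXLVI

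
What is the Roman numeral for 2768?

Convert 2768 to Roman numerals:
  2768 contains 2×1000 (MM)
  768 contains 1×500 (D)
  268 contains 2×100 (CC)
  68 contains 1×50 (L)
  18 contains 1×10 (X)
  8 contains 1×5 (V)
  3 contains 3×1 (III)

MMDCCLXVIII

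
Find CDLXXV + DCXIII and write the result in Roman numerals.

CDLXXV = 475
DCXIII = 613
475 + 613 = 1088

MLXXXVIII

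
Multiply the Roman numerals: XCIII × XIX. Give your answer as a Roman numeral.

XCIII = 93
XIX = 19
93 × 19 = 1767

MDCCLXVII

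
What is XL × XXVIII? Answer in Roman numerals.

XL = 40
XXVIII = 28
40 × 28 = 1120

MCXX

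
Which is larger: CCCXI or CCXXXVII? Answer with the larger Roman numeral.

CCCXI = 311
CCXXXVII = 237
311 is larger

CCCXI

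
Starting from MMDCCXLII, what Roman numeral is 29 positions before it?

MMDCCXLII = 2742
2742 - 29 = 2713

MMDCCXIII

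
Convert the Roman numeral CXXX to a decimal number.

CXXX: C=100, X=10, X=10, X=10
100 + 10 + 10 + 10 = 130

130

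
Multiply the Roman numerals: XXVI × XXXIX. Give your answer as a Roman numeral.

XXVI = 26
XXXIX = 39
26 × 39 = 1014

MXIV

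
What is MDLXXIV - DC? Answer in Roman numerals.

MDLXXIV = 1574
DC = 600
1574 - 600 = 974

CMLXXIV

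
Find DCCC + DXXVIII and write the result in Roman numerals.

DCCC = 800
DXXVIII = 528
800 + 528 = 1328

MCCCXXVIII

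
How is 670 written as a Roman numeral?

Convert 670 to Roman numerals:
  670 contains 1×500 (D)
  170 contains 1×100 (C)
  70 contains 1×50 (L)
  20 contains 2×10 (XX)

DCLXX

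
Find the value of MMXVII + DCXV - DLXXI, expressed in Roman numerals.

MMXVII = 2017, DCXV = 615, DLXXI = 571
2017 + 615 = 2632
2632 - 571 = 2061

MMLXI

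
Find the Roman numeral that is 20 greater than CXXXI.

CXXXI = 131
131 + 20 = 151

CLI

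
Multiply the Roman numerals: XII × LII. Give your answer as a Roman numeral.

XII = 12
LII = 52
12 × 52 = 624

DCXXIV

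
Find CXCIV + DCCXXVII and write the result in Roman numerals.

CXCIV = 194
DCCXXVII = 727
194 + 727 = 921

CMXXI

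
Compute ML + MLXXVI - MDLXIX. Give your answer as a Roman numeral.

ML = 1050, MLXXVI = 1076, MDLXIX = 1569
1050 + 1076 = 2126
2126 - 1569 = 557

DLVII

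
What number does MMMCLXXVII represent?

MMMCLXXVII: M=1000, M=1000, M=1000, C=100, L=50, X=10, X=10, V=5, I=1, I=1
1000 + 1000 + 1000 + 100 + 50 + 10 + 10 + 5 + 1 + 1 = 3177

3177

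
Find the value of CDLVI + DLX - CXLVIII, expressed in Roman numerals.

CDLVI = 456, DLX = 560, CXLVIII = 148
456 + 560 = 1016
1016 - 148 = 868

DCCCLXVIII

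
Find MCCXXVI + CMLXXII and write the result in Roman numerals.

MCCXXVI = 1226
CMLXXII = 972
1226 + 972 = 2198

MMCXCVIII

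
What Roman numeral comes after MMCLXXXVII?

MMCLXXXVII = 2187; next is 2188

MMCLXXXVIII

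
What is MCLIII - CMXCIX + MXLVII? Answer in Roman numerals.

MCLIII = 1153, CMXCIX = 999, MXLVII = 1047
1153 - 999 = 154
154 + 1047 = 1201

MCCI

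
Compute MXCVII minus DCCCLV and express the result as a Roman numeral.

MXCVII = 1097
DCCCLV = 855
1097 - 855 = 242

CCXLII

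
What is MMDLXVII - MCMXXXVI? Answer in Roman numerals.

MMDLXVII = 2567
MCMXXXVI = 1936
2567 - 1936 = 631

DCXXXI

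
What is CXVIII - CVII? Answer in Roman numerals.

CXVIII = 118
CVII = 107
118 - 107 = 11

XI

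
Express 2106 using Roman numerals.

Convert 2106 to Roman numerals:
  2106 contains 2×1000 (MM)
  106 contains 1×100 (C)
  6 contains 1×5 (V)
  1 contains 1×1 (I)

MMCVI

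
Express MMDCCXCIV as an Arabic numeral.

MMDCCXCIV: M=1000, M=1000, D=500, C=100, C=100, XC=90, IV=4
1000 + 1000 + 500 + 100 + 100 + 90 + 4 = 2794

2794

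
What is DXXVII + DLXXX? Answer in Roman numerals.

DXXVII = 527
DLXXX = 580
527 + 580 = 1107

MCVII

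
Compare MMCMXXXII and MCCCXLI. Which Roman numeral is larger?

MMCMXXXII = 2932
MCCCXLI = 1341
2932 is larger

MMCMXXXII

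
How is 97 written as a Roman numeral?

Convert 97 to Roman numerals:
  97 contains 1×90 (XC)
  7 contains 1×5 (V)
  2 contains 2×1 (II)

XCVII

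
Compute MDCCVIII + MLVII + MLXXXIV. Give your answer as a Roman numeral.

MDCCVIII = 1708, MLVII = 1057, MLXXXIV = 1084
1708 + 1057 = 2765
2765 + 1084 = 3849

MMMDCCCXLIX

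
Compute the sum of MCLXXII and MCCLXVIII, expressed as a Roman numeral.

MCLXXII = 1172
MCCLXVIII = 1268
1172 + 1268 = 2440

MMCDXL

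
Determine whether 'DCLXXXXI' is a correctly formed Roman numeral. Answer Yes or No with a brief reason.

'DCLXXXXI': More than 3 consecutive X's

No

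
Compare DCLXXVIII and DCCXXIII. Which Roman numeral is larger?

DCLXXVIII = 678
DCCXXIII = 723
723 is larger

DCCXXIII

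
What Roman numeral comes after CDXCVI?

CDXCVI = 496, so the next integer is 496 + 1 = 497

CDXCVII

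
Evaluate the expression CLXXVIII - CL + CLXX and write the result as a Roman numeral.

CLXXVIII = 178, CL = 150, CLXX = 170
178 - 150 = 28
28 + 170 = 198

CXCVIII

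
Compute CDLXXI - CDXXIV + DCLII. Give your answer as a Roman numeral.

CDLXXI = 471, CDXXIV = 424, DCLII = 652
471 - 424 = 47
47 + 652 = 699

DCXCIX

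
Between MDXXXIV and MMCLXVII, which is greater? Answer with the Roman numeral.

MDXXXIV = 1534
MMCLXVII = 2167
2167 is larger

MMCLXVII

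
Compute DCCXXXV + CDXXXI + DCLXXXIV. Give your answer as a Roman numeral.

DCCXXXV = 735, CDXXXI = 431, DCLXXXIV = 684
735 + 431 = 1166
1166 + 684 = 1850

MDCCCL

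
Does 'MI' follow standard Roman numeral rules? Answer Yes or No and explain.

'MI': Check the rules: uses only the symbols I, V, X, L, C, D, M; no symbol is repeated more than three times in a row; V, L and D each appear at most once; no smaller symbol precedes a larger one (values never increase from left to right). Value: M (1000) + I (1) = 1001. So it is a valid standard Roman numeral.

Yes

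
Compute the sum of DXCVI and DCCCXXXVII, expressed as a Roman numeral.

DXCVI = 596
DCCCXXXVII = 837
596 + 837 = 1433

MCDXXXIII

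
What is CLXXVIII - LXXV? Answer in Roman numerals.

CLXXVIII = 178
LXXV = 75
178 - 75 = 103

CIII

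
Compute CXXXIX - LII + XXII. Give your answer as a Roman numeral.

CXXXIX = 139, LII = 52, XXII = 22
139 - 52 = 87
87 + 22 = 109

CIX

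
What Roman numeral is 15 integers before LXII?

LXII = 62
62 - 15 = 47

XLVII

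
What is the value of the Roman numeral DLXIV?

DLXIV: D=500, L=50, X=10, IV=4
500 + 50 + 10 + 4 = 564

564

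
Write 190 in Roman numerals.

Convert 190 to Roman numerals:
  190 contains 1×100 (C)
  90 contains 1×90 (XC)

CXC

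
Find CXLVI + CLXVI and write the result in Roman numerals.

CXLVI = 146
CLXVI = 166
146 + 166 = 312

CCCXII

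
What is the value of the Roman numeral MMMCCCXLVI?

MMMCCCXLVI: M=1000, M=1000, M=1000, C=100, C=100, C=100, XL=40, V=5, I=1
1000 + 1000 + 1000 + 100 + 100 + 100 + 40 + 5 + 1 = 3346

3346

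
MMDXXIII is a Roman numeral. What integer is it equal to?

MMDXXIII: M=1000, M=1000, D=500, X=10, X=10, I=1, I=1, I=1
1000 + 1000 + 500 + 10 + 10 + 1 + 1 + 1 = 2523

2523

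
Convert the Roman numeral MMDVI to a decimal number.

MMDVI: M=1000, M=1000, D=500, V=5, I=1
1000 + 1000 + 500 + 5 + 1 = 2506

2506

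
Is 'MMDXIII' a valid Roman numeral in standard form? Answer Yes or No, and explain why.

'MMDXIII': Check the rules: uses only the symbols I, V, X, L, C, D, M; no symbol is repeated more than three times in a row; V, L and D each appear at most once; no smaller symbol precedes a larger one (values never increase from left to right). Value: M (1000) + M (1000) + D (500) + X (10) + I (1) + I (1) + I (1) = 2513. So it is a valid standard Roman numeral.

Yes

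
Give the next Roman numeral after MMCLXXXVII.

MMCLXXXVII = 2187, so the next integer is 2187 + 1 = 2188

MMCLXXXVIII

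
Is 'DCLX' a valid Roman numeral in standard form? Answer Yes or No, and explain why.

'DCLX': Check the rules: uses only the symbols I, V, X, L, C, D, M; no symbol is repeated more than three times in a row; V, L and D each appear at most once; no smaller symbol precedes a larger one (values never increase from left to right). Value: D (500) + C (100) + L (50) + X (10) = 660. So it is a valid standard Roman numeral.

Yes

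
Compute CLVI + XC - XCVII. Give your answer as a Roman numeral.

CLVI = 156, XC = 90, XCVII = 97
156 + 90 = 246
246 - 97 = 149

CXLIX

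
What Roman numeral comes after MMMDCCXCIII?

MMMDCCXCIII = 3793; next is 3794

MMMDCCXCIV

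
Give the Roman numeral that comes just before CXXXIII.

CXXXIII = 133; previous is 132

CXXXII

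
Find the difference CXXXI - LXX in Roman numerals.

CXXXI = 131
LXX = 70
131 - 70 = 61

LXI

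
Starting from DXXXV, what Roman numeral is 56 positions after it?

DXXXV = 535
535 + 56 = 591

DXCI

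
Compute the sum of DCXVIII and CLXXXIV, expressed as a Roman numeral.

DCXVIII = 618
CLXXXIV = 184
618 + 184 = 802

DCCCII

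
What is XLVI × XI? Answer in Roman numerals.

XLVI = 46
XI = 11
46 × 11 = 506

DVI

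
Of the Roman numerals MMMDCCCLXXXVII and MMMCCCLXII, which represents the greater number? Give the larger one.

MMMDCCCLXXXVII = 3887
MMMCCCLXII = 3362
3887 is larger

MMMDCCCLXXXVII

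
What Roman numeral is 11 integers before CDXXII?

CDXXII = 422
422 - 11 = 411

CDXI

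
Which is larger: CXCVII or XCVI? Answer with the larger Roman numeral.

CXCVII = 197
XCVI = 96
197 is larger

CXCVII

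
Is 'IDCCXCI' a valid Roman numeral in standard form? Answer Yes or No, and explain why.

'IDCCXCI': Invalid subtractive combination: ID

No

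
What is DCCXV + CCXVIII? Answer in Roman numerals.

DCCXV = 715
CCXVIII = 218
715 + 218 = 933

CMXXXIII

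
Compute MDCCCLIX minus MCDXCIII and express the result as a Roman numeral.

MDCCCLIX = 1859
MCDXCIII = 1493
1859 - 1493 = 366

CCCLXVI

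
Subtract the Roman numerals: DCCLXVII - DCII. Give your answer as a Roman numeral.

DCCLXVII = 767
DCII = 602
767 - 602 = 165

CLXV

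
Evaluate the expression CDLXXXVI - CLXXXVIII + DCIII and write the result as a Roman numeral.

CDLXXXVI = 486, CLXXXVIII = 188, DCIII = 603
486 - 188 = 298
298 + 603 = 901

CMI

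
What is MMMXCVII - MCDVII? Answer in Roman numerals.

MMMXCVII = 3097
MCDVII = 1407
3097 - 1407 = 1690

MDCXC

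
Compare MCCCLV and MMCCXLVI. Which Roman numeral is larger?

MCCCLV = 1355
MMCCXLVI = 2246
2246 is larger

MMCCXLVI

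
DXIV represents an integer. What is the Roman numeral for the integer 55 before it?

DXIV = 514
514 - 55 = 459

CDLIX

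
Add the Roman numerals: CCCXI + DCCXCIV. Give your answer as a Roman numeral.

CCCXI = 311
DCCXCIV = 794
311 + 794 = 1105

MCV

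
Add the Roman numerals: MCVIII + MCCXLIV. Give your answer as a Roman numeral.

MCVIII = 1108
MCCXLIV = 1244
1108 + 1244 = 2352

MMCCCLII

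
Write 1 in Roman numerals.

Convert 1 to Roman numerals:
  1 contains 1×1 (I)

I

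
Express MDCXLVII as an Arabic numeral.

MDCXLVII: M=1000, D=500, C=100, XL=40, V=5, I=1, I=1
1000 + 500 + 100 + 40 + 5 + 1 + 1 = 1647

1647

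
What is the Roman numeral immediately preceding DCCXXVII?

DCCXXVII = 727, so the previous integer is 727 - 1 = 726

DCCXXVI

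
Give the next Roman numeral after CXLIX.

CXLIX = 149, so the next integer is 149 + 1 = 150

CL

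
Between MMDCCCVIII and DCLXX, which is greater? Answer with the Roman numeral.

MMDCCCVIII = 2808
DCLXX = 670
2808 is larger

MMDCCCVIII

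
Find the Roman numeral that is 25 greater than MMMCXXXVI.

MMMCXXXVI = 3136
3136 + 25 = 3161

MMMCLXI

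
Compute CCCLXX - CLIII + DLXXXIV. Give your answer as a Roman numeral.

CCCLXX = 370, CLIII = 153, DLXXXIV = 584
370 - 153 = 217
217 + 584 = 801

DCCCI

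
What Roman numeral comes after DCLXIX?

DCLXIX = 669, so the next integer is 669 + 1 = 670

DCLXX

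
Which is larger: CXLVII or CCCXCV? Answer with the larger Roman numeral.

CXLVII = 147
CCCXCV = 395
395 is larger

CCCXCV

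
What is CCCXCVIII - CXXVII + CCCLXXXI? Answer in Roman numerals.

CCCXCVIII = 398, CXXVII = 127, CCCLXXXI = 381
398 - 127 = 271
271 + 381 = 652

DCLII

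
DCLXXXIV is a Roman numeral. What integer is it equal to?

DCLXXXIV: D=500, C=100, L=50, X=10, X=10, X=10, IV=4
500 + 100 + 50 + 10 + 10 + 10 + 4 = 684

684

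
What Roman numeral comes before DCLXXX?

DCLXXX = 680; previous is 679

DCLXXIX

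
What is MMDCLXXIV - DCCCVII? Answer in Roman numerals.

MMDCLXXIV = 2674
DCCCVII = 807
2674 - 807 = 1867

MDCCCLXVII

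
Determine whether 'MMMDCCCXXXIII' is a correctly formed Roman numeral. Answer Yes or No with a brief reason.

'MMMDCCCXXXIII': Check the rules: uses only the symbols I, V, X, L, C, D, M; no symbol is repeated more than three times in a row; V, L and D each appear at most once; no smaller symbol precedes a larger one (values never increase from left to right). Value: M (1000) + M (1000) + M (1000) + D (500) + C (100) + C (100) + C (100) + X (10) + X (10) + X (10) + I (1) + I (1) + I (1) = 3833. So it is a valid standard Roman numeral.

Yes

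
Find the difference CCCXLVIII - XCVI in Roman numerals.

CCCXLVIII = 348
XCVI = 96
348 - 96 = 252

CCLII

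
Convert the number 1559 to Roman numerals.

Convert 1559 to Roman numerals:
  1559 contains 1×1000 (M)
  559 contains 1×500 (D)
  59 contains 1×50 (L)
  9 contains 1×9 (IX)

MDLIX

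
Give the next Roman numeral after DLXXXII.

DLXXXII = 582, so the next integer is 582 + 1 = 583

DLXXXIII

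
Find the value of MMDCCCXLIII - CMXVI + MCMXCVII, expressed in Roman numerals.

MMDCCCXLIII = 2843, CMXVI = 916, MCMXCVII = 1997
2843 - 916 = 1927
1927 + 1997 = 3924

MMMCMXXIV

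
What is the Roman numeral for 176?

Convert 176 to Roman numerals:
  176 contains 1×100 (C)
  76 contains 1×50 (L)
  26 contains 2×10 (XX)
  6 contains 1×5 (V)
  1 contains 1×1 (I)

CLXXVI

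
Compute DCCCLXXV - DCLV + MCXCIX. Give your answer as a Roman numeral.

DCCCLXXV = 875, DCLV = 655, MCXCIX = 1199
875 - 655 = 220
220 + 1199 = 1419

MCDXIX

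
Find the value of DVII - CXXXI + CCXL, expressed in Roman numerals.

DVII = 507, CXXXI = 131, CCXL = 240
507 - 131 = 376
376 + 240 = 616

DCXVI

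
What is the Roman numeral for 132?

Convert 132 to Roman numerals:
  132 contains 1×100 (C)
  32 contains 3×10 (XXX)
  2 contains 2×1 (II)

CXXXII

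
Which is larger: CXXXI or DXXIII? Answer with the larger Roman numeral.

CXXXI = 131
DXXIII = 523
523 is larger

DXXIII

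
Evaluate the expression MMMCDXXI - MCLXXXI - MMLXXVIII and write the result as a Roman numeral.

MMMCDXXI = 3421, MCLXXXI = 1181, MMLXXVIII = 2078
3421 - 1181 = 2240
2240 - 2078 = 162

CLXII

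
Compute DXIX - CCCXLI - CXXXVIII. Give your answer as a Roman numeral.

DXIX = 519, CCCXLI = 341, CXXXVIII = 138
519 - 341 = 178
178 - 138 = 40

XL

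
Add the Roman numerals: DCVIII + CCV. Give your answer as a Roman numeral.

DCVIII = 608
CCV = 205
608 + 205 = 813

DCCCXIII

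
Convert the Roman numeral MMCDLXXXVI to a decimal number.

MMCDLXXXVI: M=1000, M=1000, CD=400, L=50, X=10, X=10, X=10, V=5, I=1
1000 + 1000 + 400 + 50 + 10 + 10 + 10 + 5 + 1 = 2486

2486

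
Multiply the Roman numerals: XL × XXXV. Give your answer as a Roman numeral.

XL = 40
XXXV = 35
40 × 35 = 1400

MCD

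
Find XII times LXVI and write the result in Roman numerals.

XII = 12
LXVI = 66
12 × 66 = 792

DCCXCII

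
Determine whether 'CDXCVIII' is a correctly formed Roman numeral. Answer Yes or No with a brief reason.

'CDXCVIII': Check the rules: uses only the symbols I, V, X, L, C, D, M; no symbol is repeated more than three times in a row; V, L and D each appear at most once; the only places a smaller symbol precedes a larger one are the allowed subtractive pairs CD, XC, the symbol right after such a pair (if any) is smaller than the pair's first symbol, and otherwise the values never increase from left to right. Value: CD (400) + XC (90) + V (5) + I (1) + I (1) + I (1) = 498. So it is a valid standard Roman numeral.

Yes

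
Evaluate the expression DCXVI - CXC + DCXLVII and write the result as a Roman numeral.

DCXVI = 616, CXC = 190, DCXLVII = 647
616 - 190 = 426
426 + 647 = 1073

MLXXIII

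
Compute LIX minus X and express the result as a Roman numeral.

LIX = 59
X = 10
59 - 10 = 49

XLIX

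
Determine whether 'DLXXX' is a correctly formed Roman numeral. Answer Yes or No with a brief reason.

'DLXXX': Check the rules: uses only the symbols I, V, X, L, C, D, M; no symbol is repeated more than three times in a row; V, L and D each appear at most once; no smaller symbol precedes a larger one (values never increase from left to right). Value: D (500) + L (50) + X (10) + X (10) + X (10) = 580. So it is a valid standard Roman numeral.

Yes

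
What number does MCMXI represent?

MCMXI: M=1000, CM=900, X=10, I=1
1000 + 900 + 10 + 1 = 1911

1911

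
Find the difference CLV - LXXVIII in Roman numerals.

CLV = 155
LXXVIII = 78
155 - 78 = 77

LXXVII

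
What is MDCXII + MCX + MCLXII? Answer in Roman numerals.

MDCXII = 1612, MCX = 1110, MCLXII = 1162
1612 + 1110 = 2722
2722 + 1162 = 3884

MMMDCCCLXXXIV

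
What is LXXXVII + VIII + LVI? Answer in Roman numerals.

LXXXVII = 87, VIII = 8, LVI = 56
87 + 8 = 95
95 + 56 = 151

CLI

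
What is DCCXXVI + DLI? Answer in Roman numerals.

DCCXXVI = 726
DLI = 551
726 + 551 = 1277

MCCLXXVII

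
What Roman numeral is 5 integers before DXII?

DXII = 512
512 - 5 = 507

DVII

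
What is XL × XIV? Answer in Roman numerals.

XL = 40
XIV = 14
40 × 14 = 560

DLX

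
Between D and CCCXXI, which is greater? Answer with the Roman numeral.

D = 500
CCCXXI = 321
500 is larger

D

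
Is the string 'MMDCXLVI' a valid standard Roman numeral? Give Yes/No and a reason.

'MMDCXLVI': Check the rules: uses only the symbols I, V, X, L, C, D, M; no symbol is repeated more than three times in a row; V, L and D each appear at most once; the only place a smaller symbol precedes a larger one is the allowed subtractive pair XL, the symbol right after such a pair (if any) is smaller than the pair's first symbol, and otherwise the values never increase from left to right. Value: M (1000) + M (1000) + D (500) + C (100) + XL (40) + V (5) + I (1) = 2646. So it is a valid standard Roman numeral.

Yes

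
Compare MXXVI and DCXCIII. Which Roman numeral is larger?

MXXVI = 1026
DCXCIII = 693
1026 is larger

MXXVI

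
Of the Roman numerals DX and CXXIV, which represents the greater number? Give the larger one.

DX = 510
CXXIV = 124
510 is larger

DX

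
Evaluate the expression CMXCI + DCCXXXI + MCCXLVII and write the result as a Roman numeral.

CMXCI = 991, DCCXXXI = 731, MCCXLVII = 1247
991 + 731 = 1722
1722 + 1247 = 2969

MMCMLXIX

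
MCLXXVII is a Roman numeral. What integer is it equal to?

MCLXXVII: M=1000, C=100, L=50, X=10, X=10, V=5, I=1, I=1
1000 + 100 + 50 + 10 + 10 + 5 + 1 + 1 = 1177

1177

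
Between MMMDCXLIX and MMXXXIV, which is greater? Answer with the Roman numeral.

MMMDCXLIX = 3649
MMXXXIV = 2034
3649 is larger

MMMDCXLIX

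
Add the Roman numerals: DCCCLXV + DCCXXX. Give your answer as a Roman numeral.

DCCCLXV = 865
DCCXXX = 730
865 + 730 = 1595

MDXCV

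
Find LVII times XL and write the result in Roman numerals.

LVII = 57
XL = 40
57 × 40 = 2280

MMCCLXXX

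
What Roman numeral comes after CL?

CL = 150, so the next integer is 150 + 1 = 151

CLI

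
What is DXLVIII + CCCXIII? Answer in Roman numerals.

DXLVIII = 548
CCCXIII = 313
548 + 313 = 861

DCCCLXI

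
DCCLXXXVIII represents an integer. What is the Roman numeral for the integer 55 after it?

DCCLXXXVIII = 788
788 + 55 = 843

DCCCXLIII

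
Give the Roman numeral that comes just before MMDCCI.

MMDCCI = 2701; previous is 2700

MMDCC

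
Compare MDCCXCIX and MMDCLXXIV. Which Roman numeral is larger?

MDCCXCIX = 1799
MMDCLXXIV = 2674
2674 is larger

MMDCLXXIV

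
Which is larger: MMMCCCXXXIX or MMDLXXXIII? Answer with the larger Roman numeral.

MMMCCCXXXIX = 3339
MMDLXXXIII = 2583
3339 is larger

MMMCCCXXXIX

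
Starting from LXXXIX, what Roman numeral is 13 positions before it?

LXXXIX = 89
89 - 13 = 76

LXXVI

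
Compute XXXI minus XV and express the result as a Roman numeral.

XXXI = 31
XV = 15
31 - 15 = 16

XVI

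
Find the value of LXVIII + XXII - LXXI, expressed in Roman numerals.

LXVIII = 68, XXII = 22, LXXI = 71
68 + 22 = 90
90 - 71 = 19

XIX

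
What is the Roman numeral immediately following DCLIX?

DCLIX = 659; next is 660

DCLX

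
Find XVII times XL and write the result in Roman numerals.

XVII = 17
XL = 40
17 × 40 = 680

DCLXXX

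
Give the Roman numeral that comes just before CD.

CD = 400; previous is 399

CCCXCIX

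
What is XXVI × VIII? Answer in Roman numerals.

XXVI = 26
VIII = 8
26 × 8 = 208

CCVIII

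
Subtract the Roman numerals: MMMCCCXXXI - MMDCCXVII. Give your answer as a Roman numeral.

MMMCCCXXXI = 3331
MMDCCXVII = 2717
3331 - 2717 = 614

DCXIV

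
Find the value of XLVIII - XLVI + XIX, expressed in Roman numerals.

XLVIII = 48, XLVI = 46, XIX = 19
48 - 46 = 2
2 + 19 = 21

XXI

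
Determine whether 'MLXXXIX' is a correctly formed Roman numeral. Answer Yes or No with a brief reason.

'MLXXXIX': Check the rules: uses only the symbols I, V, X, L, C, D, M; no symbol is repeated more than three times in a row; V, L and D each appear at most once; the only place a smaller symbol precedes a larger one is the allowed subtractive pair IX, the symbol right after such a pair (if any) is smaller than the pair's first symbol, and otherwise the values never increase from left to right. Value: M (1000) + L (50) + X (10) + X (10) + X (10) + IX (9) = 1089. So it is a valid standard Roman numeral.

Yes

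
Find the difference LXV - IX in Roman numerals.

LXV = 65
IX = 9
65 - 9 = 56

LVI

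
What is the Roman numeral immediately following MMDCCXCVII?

MMDCCXCVII = 2797, so the next integer is 2797 + 1 = 2798

MMDCCXCVIII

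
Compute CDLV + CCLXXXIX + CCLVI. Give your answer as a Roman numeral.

CDLV = 455, CCLXXXIX = 289, CCLVI = 256
455 + 289 = 744
744 + 256 = 1000

M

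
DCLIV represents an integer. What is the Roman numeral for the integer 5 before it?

DCLIV = 654
654 - 5 = 649

DCXLIX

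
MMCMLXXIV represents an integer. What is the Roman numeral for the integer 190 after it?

MMCMLXXIV = 2974
2974 + 190 = 3164

MMMCLXIV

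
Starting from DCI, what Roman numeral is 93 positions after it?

DCI = 601
601 + 93 = 694

DCXCIV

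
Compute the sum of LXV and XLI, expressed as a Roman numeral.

LXV = 65
XLI = 41
65 + 41 = 106

CVI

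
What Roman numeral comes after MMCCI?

MMCCI = 2201; next is 2202

MMCCII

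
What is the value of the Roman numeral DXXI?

DXXI: D=500, X=10, X=10, I=1
500 + 10 + 10 + 1 = 521

521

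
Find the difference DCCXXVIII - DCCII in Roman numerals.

DCCXXVIII = 728
DCCII = 702
728 - 702 = 26

XXVI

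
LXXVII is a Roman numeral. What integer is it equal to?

LXXVII: L=50, X=10, X=10, V=5, I=1, I=1
50 + 10 + 10 + 5 + 1 + 1 = 77

77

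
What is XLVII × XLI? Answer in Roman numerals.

XLVII = 47
XLI = 41
47 × 41 = 1927

MCMXXVII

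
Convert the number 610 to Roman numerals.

Convert 610 to Roman numerals:
  610 contains 1×500 (D)
  110 contains 1×100 (C)
  10 contains 1×10 (X)

DCX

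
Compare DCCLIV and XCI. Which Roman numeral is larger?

DCCLIV = 754
XCI = 91
754 is larger

DCCLIV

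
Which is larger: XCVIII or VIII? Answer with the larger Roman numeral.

XCVIII = 98
VIII = 8
98 is larger

XCVIII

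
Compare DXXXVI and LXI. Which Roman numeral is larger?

DXXXVI = 536
LXI = 61
536 is larger

DXXXVI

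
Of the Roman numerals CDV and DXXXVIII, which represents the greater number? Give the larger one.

CDV = 405
DXXXVIII = 538
538 is larger

DXXXVIII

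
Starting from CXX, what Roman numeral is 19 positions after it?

CXX = 120
120 + 19 = 139

CXXXIX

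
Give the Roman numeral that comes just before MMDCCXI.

MMDCCXI = 2711; previous is 2710

MMDCCX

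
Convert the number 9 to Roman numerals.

Convert 9 to Roman numerals:
  9 contains 1×9 (IX)

IX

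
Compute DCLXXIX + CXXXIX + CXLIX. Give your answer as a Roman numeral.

DCLXXIX = 679, CXXXIX = 139, CXLIX = 149
679 + 139 = 818
818 + 149 = 967

CMLXVII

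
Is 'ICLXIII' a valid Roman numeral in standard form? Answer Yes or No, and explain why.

'ICLXIII': Invalid subtractive combination: IC

No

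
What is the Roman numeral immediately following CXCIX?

CXCIX = 199, so the next integer is 199 + 1 = 200

CC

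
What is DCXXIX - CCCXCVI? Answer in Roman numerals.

DCXXIX = 629
CCCXCVI = 396
629 - 396 = 233

CCXXXIII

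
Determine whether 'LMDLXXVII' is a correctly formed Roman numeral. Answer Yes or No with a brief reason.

'LMDLXXVII': L should not appear more than once

No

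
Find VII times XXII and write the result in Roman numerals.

VII = 7
XXII = 22
7 × 22 = 154

CLIV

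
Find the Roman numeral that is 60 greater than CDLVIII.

CDLVIII = 458
458 + 60 = 518

DXVIII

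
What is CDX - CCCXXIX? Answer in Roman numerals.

CDX = 410
CCCXXIX = 329
410 - 329 = 81

LXXXI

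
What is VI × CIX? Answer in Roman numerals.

VI = 6
CIX = 109
6 × 109 = 654

DCLIV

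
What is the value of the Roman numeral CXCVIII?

CXCVIII: C=100, XC=90, V=5, I=1, I=1, I=1
100 + 90 + 5 + 1 + 1 + 1 = 198

198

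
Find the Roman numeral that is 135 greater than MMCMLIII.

MMCMLIII = 2953
2953 + 135 = 3088

MMMLXXXVIII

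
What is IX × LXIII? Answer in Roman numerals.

IX = 9
LXIII = 63
9 × 63 = 567

DLXVII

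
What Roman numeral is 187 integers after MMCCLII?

MMCCLII = 2252
2252 + 187 = 2439

MMCDXXXIX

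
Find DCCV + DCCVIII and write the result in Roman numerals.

DCCV = 705
DCCVIII = 708
705 + 708 = 1413

MCDXIII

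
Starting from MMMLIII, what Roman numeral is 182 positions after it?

MMMLIII = 3053
3053 + 182 = 3235

MMMCCXXXV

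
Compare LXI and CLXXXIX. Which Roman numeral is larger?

LXI = 61
CLXXXIX = 189
189 is larger

CLXXXIX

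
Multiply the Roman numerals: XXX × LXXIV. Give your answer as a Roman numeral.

XXX = 30
LXXIV = 74
30 × 74 = 2220

MMCCXX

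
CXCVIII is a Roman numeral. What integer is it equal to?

CXCVIII: C=100, XC=90, V=5, I=1, I=1, I=1
100 + 90 + 5 + 1 + 1 + 1 = 198

198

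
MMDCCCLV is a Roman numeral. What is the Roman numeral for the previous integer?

MMDCCCLV = 2855, so the previous integer is 2855 - 1 = 2854

MMDCCCLIV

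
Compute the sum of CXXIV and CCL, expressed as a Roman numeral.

CXXIV = 124
CCL = 250
124 + 250 = 374

CCCLXXIV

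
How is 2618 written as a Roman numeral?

Convert 2618 to Roman numerals:
  2618 contains 2×1000 (MM)
  618 contains 1×500 (D)
  118 contains 1×100 (C)
  18 contains 1×10 (X)
  8 contains 1×5 (V)
  3 contains 3×1 (III)

MMDCXVIII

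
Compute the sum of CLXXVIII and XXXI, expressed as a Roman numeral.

CLXXVIII = 178
XXXI = 31
178 + 31 = 209

CCIX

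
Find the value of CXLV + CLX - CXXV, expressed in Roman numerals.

CXLV = 145, CLX = 160, CXXV = 125
145 + 160 = 305
305 - 125 = 180

CLXXX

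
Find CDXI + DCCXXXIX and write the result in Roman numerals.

CDXI = 411
DCCXXXIX = 739
411 + 739 = 1150

MCL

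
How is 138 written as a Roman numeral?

Convert 138 to Roman numerals:
  138 contains 1×100 (C)
  38 contains 3×10 (XXX)
  8 contains 1×5 (V)
  3 contains 3×1 (III)

CXXXVIII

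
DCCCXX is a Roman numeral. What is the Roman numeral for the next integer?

DCCCXX = 820; next is 821

DCCCXXI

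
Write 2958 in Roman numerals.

Convert 2958 to Roman numerals:
  2958 contains 2×1000 (MM)
  958 contains 1×900 (CM)
  58 contains 1×50 (L)
  8 contains 1×5 (V)
  3 contains 3×1 (III)

MMCMLVIII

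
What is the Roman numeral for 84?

Convert 84 to Roman numerals:
  84 contains 1×50 (L)
  34 contains 3×10 (XXX)
  4 contains 1×4 (IV)

LXXXIV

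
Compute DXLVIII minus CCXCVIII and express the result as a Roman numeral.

DXLVIII = 548
CCXCVIII = 298
548 - 298 = 250

CCL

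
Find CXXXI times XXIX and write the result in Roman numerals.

CXXXI = 131
XXIX = 29
131 × 29 = 3799

MMMDCCXCIX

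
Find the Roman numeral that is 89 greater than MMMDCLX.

MMMDCLX = 3660
3660 + 89 = 3749

MMMDCCXLIX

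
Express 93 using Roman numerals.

Convert 93 to Roman numerals:
  93 contains 1×90 (XC)
  3 contains 3×1 (III)

XCIII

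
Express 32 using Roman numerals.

Convert 32 to Roman numerals:
  32 contains 3×10 (XXX)
  2 contains 2×1 (II)

XXXII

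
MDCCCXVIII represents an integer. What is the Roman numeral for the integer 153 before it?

MDCCCXVIII = 1818
1818 - 153 = 1665

MDCLXV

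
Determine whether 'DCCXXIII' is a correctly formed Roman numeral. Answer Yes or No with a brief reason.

'DCCXXIII': Check the rules: uses only the symbols I, V, X, L, C, D, M; no symbol is repeated more than three times in a row; V, L and D each appear at most once; no smaller symbol precedes a larger one (values never increase from left to right). Value: D (500) + C (100) + C (100) + X (10) + X (10) + I (1) + I (1) + I (1) = 723. So it is a valid standard Roman numeral.

Yes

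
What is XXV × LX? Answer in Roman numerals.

XXV = 25
LX = 60
25 × 60 = 1500

MD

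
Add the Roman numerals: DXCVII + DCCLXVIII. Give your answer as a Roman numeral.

DXCVII = 597
DCCLXVIII = 768
597 + 768 = 1365

MCCCLXV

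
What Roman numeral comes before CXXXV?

CXXXV = 135, so the previous integer is 135 - 1 = 134

CXXXIV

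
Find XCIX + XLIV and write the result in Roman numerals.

XCIX = 99
XLIV = 44
99 + 44 = 143

CXLIII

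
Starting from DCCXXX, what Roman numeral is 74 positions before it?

DCCXXX = 730
730 - 74 = 656

DCLVI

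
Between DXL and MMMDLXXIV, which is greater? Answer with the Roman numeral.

DXL = 540
MMMDLXXIV = 3574
3574 is larger

MMMDLXXIV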